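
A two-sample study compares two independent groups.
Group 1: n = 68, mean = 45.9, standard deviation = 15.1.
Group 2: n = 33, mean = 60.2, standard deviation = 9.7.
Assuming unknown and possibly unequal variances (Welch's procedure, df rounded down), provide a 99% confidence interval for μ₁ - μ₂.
(-20.85, -7.75)

Difference: x̄₁ - x̄₂ = -14.30
SE = √(s₁²/n₁ + s₂²/n₂) = √(15.1²/68 + 9.7²/33) = 2.4908
df = 91.25 → 91 (Welch–Satterthwaite, rounded down)
t* = 2.631

CI: -14.30 ± 2.631 · 2.4908 = -14.30 ± 6.55 = (-20.85, -7.75)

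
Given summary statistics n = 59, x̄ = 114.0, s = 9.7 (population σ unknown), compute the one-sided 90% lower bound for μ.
μ ≥ 112.36

Lower bound (one-sided):
t* = 1.296 (one-sided for 90%)
Lower bound = x̄ - t* · s/√n = 114.0 - 1.296 · 9.7/√59 = 112.36

We are 90% confident that μ ≥ 112.36.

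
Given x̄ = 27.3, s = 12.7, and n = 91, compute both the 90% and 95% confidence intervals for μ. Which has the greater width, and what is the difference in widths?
95% CI is wider by 0.86

df = 90
90% CI: t* = 1.662, (25.09, 29.51), width = 2 · t* · s/√n = 4.43
95% CI: t* = 1.987, (24.65, 29.95), width = 2 · t* · s/√n = 5.29

The 95% CI is wider by 5.29 - 4.43 = 0.86.
Higher confidence requires a wider interval.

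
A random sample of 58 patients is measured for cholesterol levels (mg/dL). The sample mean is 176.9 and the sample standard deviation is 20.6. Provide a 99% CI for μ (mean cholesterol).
(169.69, 184.11)

t-interval (σ unknown):
df = n - 1 = 57
t* = 2.665 for 99% confidence

Margin of error = t* · s/√n = 2.665 · 20.6/√58 = 7.21

CI: (169.69, 184.11)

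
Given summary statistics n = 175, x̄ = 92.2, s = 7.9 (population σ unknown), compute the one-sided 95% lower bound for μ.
μ ≥ 91.21

Lower bound (one-sided):
t* = 1.654 (one-sided for 95%)
Lower bound = x̄ - t* · s/√n = 92.2 - 1.654 · 7.9/√175 = 91.21

We are 95% confident that μ ≥ 91.21.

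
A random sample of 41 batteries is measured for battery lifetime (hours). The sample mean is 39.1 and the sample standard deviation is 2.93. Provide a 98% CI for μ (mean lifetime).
(37.99, 40.21)

t-interval (σ unknown):
df = n - 1 = 40
t* = 2.423 for 98% confidence

Margin of error = t* · s/√n = 2.423 · 2.93/√41 = 1.11

CI: (37.99, 40.21)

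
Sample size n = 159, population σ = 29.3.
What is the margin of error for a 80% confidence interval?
Margin of error = 2.98

Margin of error = z* · σ/√n
= 1.282 · 29.3/√159
= 1.282 · 29.3/12.6095
= 2.98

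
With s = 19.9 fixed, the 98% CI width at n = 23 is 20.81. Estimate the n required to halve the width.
n ≈ 92

CI width ∝ 1/√n
To reduce width by factor 2, need √n to grow by 2 → need 2² = 4 times as many samples.

Current: n = 23, width = 20.81
New: n = 92, width ≈ 9.83

Width reduced by factor of 20.81/9.83 = 2.12.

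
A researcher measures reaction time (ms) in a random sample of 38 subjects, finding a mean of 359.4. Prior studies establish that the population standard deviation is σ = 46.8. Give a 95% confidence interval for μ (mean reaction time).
(344.52, 374.28)

z-interval (σ known):
z* = 1.960 for 95% confidence

Margin of error = z* · σ/√n = 1.960 · 46.8/√38 = 14.88

CI: (359.4 - 14.88, 359.4 + 14.88) = (344.52, 374.28)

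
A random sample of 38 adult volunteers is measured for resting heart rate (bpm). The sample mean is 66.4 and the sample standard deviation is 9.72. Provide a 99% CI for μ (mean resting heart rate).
(62.12, 70.68)

t-interval (σ unknown):
df = n - 1 = 37
t* = 2.715 for 99% confidence

Margin of error = t* · s/√n = 2.715 · 9.72/√38 = 4.28

CI: (62.12, 70.68)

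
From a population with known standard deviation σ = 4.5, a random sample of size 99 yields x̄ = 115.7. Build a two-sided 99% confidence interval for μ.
(114.53, 116.87)

z-interval (σ known):
z* = 2.576 for 99% confidence

Margin of error = z* · σ/√n = 2.576 · 4.5/√99 = 1.17

CI: (115.7 - 1.17, 115.7 + 1.17) = (114.53, 116.87)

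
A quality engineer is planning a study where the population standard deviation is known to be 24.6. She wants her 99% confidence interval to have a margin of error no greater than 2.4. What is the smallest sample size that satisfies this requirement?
n ≥ 698

For margin E ≤ 2.4:
n ≥ (z* · σ / E)²
n ≥ (2.576 · 24.6 / 2.4)²
n ≥ 697.17

Minimum n = 698 (rounding up)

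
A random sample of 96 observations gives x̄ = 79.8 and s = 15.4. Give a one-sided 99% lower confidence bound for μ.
μ ≥ 76.08

Lower bound (one-sided):
t* = 2.366 (one-sided for 99%)
Lower bound = x̄ - t* · s/√n = 79.8 - 2.366 · 15.4/√96 = 76.08

We are 99% confident that μ ≥ 76.08.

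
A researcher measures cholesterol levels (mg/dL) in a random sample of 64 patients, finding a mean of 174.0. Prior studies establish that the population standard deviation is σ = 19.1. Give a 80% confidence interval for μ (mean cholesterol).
(170.94, 177.06)

z-interval (σ known):
z* = 1.282 for 80% confidence

Margin of error = z* · σ/√n = 1.282 · 19.1/√64 = 3.06

CI: (174.0 - 3.06, 174.0 + 3.06) = (170.94, 177.06)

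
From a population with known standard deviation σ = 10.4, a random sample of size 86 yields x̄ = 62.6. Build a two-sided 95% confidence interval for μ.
(60.40, 64.80)

z-interval (σ known):
z* = 1.960 for 95% confidence

Margin of error = z* · σ/√n = 1.960 · 10.4/√86 = 2.20

CI: (62.6 - 2.20, 62.6 + 2.20) = (60.40, 64.80)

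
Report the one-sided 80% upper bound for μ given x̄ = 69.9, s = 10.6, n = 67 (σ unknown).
μ ≤ 71.00

Upper bound (one-sided):
t* = 0.847 (one-sided for 80%)
Upper bound = x̄ + t* · s/√n = 69.9 + 0.847 · 10.6/√67 = 71.00

We are 80% confident that μ ≤ 71.00.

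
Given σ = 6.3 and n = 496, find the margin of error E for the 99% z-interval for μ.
Margin of error = 0.73

Margin of error = z* · σ/√n
= 2.576 · 6.3/√496
= 2.576 · 6.3/22.2711
= 0.73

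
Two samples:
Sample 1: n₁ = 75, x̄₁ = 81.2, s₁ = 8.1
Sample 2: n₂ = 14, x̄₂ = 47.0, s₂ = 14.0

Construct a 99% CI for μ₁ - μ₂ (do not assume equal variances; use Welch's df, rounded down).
(22.72, 45.68)

Difference: x̄₁ - x̄₂ = 34.20
SE = √(s₁²/n₁ + s₂²/n₂) = √(8.1²/75 + 14.0²/14) = 3.8568
df = 14.67 → 14 (Welch–Satterthwaite, rounded down)
t* = 2.977

CI: 34.20 ± 2.977 · 3.8568 = 34.20 ± 11.48 = (22.72, 45.68)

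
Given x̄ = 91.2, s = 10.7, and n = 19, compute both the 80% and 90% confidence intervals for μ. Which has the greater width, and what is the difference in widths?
90% CI is wider by 1.98

df = 18
80% CI: t* = 1.330, (87.94, 94.46), width = 2 · t* · s/√n = 6.53
90% CI: t* = 1.734, (86.94, 95.46), width = 2 · t* · s/√n = 8.51

The 90% CI is wider by 8.51 - 6.53 = 1.98.
Higher confidence requires a wider interval.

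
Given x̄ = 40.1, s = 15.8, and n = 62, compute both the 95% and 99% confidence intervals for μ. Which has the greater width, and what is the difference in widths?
99% CI is wider by 2.64

df = 61
95% CI: t* = 2.000, (36.09, 44.11), width = 2 · t* · s/√n = 8.03
99% CI: t* = 2.659, (34.76, 45.44), width = 2 · t* · s/√n = 10.67

The 99% CI is wider by 10.67 - 8.03 = 2.64.
Higher confidence requires a wider interval.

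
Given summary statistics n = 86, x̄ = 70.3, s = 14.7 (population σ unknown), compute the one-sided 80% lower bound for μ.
μ ≥ 68.96

Lower bound (one-sided):
t* = 0.846 (one-sided for 80%)
Lower bound = x̄ - t* · s/√n = 70.3 - 0.846 · 14.7/√86 = 68.96

We are 80% confident that μ ≥ 68.96.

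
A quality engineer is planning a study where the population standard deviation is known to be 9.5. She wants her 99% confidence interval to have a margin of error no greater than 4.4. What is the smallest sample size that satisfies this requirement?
n ≥ 31

For margin E ≤ 4.4:
n ≥ (z* · σ / E)²
n ≥ (2.576 · 9.5 / 4.4)²
n ≥ 30.93

Minimum n = 31 (rounding up)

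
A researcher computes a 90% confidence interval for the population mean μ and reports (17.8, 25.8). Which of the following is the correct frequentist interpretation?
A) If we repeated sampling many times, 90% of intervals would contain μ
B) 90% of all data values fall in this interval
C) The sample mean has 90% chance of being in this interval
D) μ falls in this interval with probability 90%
A

A) Correct — this is the frequentist long-run coverage interpretation.
B) Wrong — a CI is about the parameter μ, not individual data values.
C) Wrong — x̄ is observed and sits in the interval by construction.
D) Wrong — μ is fixed; the randomness lives in the interval, not in μ.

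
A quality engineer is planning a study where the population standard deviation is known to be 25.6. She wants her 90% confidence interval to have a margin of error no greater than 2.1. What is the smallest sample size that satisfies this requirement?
n ≥ 403

For margin E ≤ 2.1:
n ≥ (z* · σ / E)²
n ≥ (1.645 · 25.6 / 2.1)²
n ≥ 402.14

Minimum n = 403 (rounding up)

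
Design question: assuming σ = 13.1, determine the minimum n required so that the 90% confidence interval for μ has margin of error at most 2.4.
n ≥ 81

For margin E ≤ 2.4:
n ≥ (z* · σ / E)²
n ≥ (1.645 · 13.1 / 2.4)²
n ≥ 80.62

Minimum n = 81 (rounding up)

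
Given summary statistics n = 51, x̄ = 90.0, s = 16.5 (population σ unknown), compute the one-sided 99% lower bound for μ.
μ ≥ 84.45

Lower bound (one-sided):
t* = 2.403 (one-sided for 99%)
Lower bound = x̄ - t* · s/√n = 90.0 - 2.403 · 16.5/√51 = 84.45

We are 99% confident that μ ≥ 84.45.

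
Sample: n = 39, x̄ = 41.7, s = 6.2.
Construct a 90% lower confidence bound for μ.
μ ≥ 40.41

Lower bound (one-sided):
t* = 1.304 (one-sided for 90%)
Lower bound = x̄ - t* · s/√n = 41.7 - 1.304 · 6.2/√39 = 40.41

We are 90% confident that μ ≥ 40.41.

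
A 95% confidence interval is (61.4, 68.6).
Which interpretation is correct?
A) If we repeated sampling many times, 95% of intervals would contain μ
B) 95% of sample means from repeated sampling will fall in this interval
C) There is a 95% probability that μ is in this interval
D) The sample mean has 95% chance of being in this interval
A

A) Correct — this is the frequentist long-run coverage interpretation.
B) Wrong — coverage applies to intervals containing μ, not to future x̄ values.
C) Wrong — μ is fixed; the randomness lives in the interval, not in μ.
D) Wrong — x̄ is observed and sits in the interval by construction.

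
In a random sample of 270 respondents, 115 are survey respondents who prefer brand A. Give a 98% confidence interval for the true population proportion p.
(0.356, 0.496)

Proportion CI:
p̂ = 115/270 = 0.42593
SE = √(p̂(1-p̂)/n) = √(0.42593 · 0.57407 / 270) = 0.03009

z* = 2.326
Margin = z* · SE = 2.326 · 0.03009 = 0.0700

CI: 0.42593 ± 0.0700 = (0.356, 0.496)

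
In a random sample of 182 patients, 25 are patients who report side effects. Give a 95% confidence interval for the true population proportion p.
(0.087, 0.187)

Proportion CI:
p̂ = 25/182 = 0.13736
SE = √(p̂(1-p̂)/n) = √(0.13736 · 0.86264 / 182) = 0.02552

z* = 1.960
Margin = z* · SE = 1.960 · 0.02552 = 0.0500

CI: 0.13736 ± 0.0500 = (0.087, 0.187)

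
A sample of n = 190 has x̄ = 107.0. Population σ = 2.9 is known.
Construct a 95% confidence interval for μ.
(106.59, 107.41)

z-interval (σ known):
z* = 1.960 for 95% confidence

Margin of error = z* · σ/√n = 1.960 · 2.9/√190 = 0.41

CI: (107.0 - 0.41, 107.0 + 0.41) = (106.59, 107.41)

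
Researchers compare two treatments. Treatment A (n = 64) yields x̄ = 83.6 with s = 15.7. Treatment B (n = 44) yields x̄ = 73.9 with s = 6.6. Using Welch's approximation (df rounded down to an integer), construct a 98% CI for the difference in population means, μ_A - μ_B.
(4.49, 14.91)

Difference: x̄₁ - x̄₂ = 9.70
SE = √(s₁²/n₁ + s₂²/n₂) = √(15.7²/64 + 6.6²/44) = 2.2003
df = 90.76 → 90 (Welch–Satterthwaite, rounded down)
t* = 2.368

CI: 9.70 ± 2.368 · 2.2003 = 9.70 ± 5.21 = (4.49, 14.91)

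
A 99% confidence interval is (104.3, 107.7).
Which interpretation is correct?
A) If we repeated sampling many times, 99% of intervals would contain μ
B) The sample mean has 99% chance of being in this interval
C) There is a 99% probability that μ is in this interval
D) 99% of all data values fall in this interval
A

A) Correct — this is the frequentist long-run coverage interpretation.
B) Wrong — x̄ is observed and sits in the interval by construction.
C) Wrong — μ is fixed; the randomness lives in the interval, not in μ.
D) Wrong — a CI is about the parameter μ, not individual data values.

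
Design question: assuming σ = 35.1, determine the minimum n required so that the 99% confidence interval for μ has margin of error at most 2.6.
n ≥ 1210

For margin E ≤ 2.6:
n ≥ (z* · σ / E)²
n ≥ (2.576 · 35.1 / 2.6)²
n ≥ 1209.37

Minimum n = 1210 (rounding up)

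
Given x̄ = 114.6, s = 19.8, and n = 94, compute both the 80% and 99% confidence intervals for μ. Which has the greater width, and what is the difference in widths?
99% CI is wider by 5.47

df = 93
80% CI: t* = 1.291, (111.96, 117.24), width = 2 · t* · s/√n = 5.27
99% CI: t* = 2.630, (109.23, 119.97), width = 2 · t* · s/√n = 10.74

The 99% CI is wider by 10.74 - 5.27 = 5.47.
Higher confidence requires a wider interval.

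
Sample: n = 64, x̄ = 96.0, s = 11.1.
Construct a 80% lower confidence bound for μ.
μ ≥ 94.82

Lower bound (one-sided):
t* = 0.847 (one-sided for 80%)
Lower bound = x̄ - t* · s/√n = 96.0 - 0.847 · 11.1/√64 = 94.82

We are 80% confident that μ ≥ 94.82.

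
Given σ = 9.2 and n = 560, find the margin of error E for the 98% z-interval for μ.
Margin of error = 0.90

Margin of error = z* · σ/√n
= 2.326 · 9.2/√560
= 2.326 · 9.2/23.6643
= 0.90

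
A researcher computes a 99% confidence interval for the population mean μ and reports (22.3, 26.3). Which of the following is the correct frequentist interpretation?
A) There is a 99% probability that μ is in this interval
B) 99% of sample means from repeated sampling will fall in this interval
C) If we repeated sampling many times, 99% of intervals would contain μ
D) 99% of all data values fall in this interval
C

A) Wrong — μ is fixed; the randomness lives in the interval, not in μ.
B) Wrong — coverage applies to intervals containing μ, not to future x̄ values.
C) Correct — this is the frequentist long-run coverage interpretation.
D) Wrong — a CI is about the parameter μ, not individual data values.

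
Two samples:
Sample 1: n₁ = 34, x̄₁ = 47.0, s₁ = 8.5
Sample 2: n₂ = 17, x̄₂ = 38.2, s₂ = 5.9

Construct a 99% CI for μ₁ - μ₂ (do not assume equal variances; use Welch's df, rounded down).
(3.29, 14.31)

Difference: x̄₁ - x̄₂ = 8.80
SE = √(s₁²/n₁ + s₂²/n₂) = √(8.5²/34 + 5.9²/17) = 2.0427
df = 43.65 → 43 (Welch–Satterthwaite, rounded down)
t* = 2.695

CI: 8.80 ± 2.695 · 2.0427 = 8.80 ± 5.51 = (3.29, 14.31)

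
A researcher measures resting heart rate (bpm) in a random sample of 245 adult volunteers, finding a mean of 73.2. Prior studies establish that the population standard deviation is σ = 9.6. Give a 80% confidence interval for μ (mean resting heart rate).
(72.41, 73.99)

z-interval (σ known):
z* = 1.282 for 80% confidence

Margin of error = z* · σ/√n = 1.282 · 9.6/√245 = 0.79

CI: (73.2 - 0.79, 73.2 + 0.79) = (72.41, 73.99)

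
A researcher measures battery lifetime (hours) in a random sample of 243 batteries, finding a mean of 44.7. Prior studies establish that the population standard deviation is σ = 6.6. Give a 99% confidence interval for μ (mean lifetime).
(43.61, 45.79)

z-interval (σ known):
z* = 2.576 for 99% confidence

Margin of error = z* · σ/√n = 2.576 · 6.6/√243 = 1.09

CI: (44.7 - 1.09, 44.7 + 1.09) = (43.61, 45.79)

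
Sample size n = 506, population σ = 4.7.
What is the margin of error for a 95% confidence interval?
Margin of error = 0.41

Margin of error = z* · σ/√n
= 1.960 · 4.7/√506
= 1.960 · 4.7/22.4944
= 0.41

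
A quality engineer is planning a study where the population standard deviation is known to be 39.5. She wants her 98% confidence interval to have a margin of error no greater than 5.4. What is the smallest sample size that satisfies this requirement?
n ≥ 290

For margin E ≤ 5.4:
n ≥ (z* · σ / E)²
n ≥ (2.326 · 39.5 / 5.4)²
n ≥ 289.49

Minimum n = 290 (rounding up)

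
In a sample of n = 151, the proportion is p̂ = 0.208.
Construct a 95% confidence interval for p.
(0.143, 0.273)

Proportion CI:
SE = √(p̂(1-p̂)/n) = √(0.208 · 0.792 / 151) = 0.03303

z* = 1.960
Margin = z* · SE = 1.960 · 0.03303 = 0.0647

CI: 0.208 ± 0.0647 = (0.143, 0.273)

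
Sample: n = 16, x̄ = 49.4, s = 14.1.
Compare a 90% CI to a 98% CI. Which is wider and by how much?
98% CI is wider by 5.98

df = 15
90% CI: t* = 1.753, (43.22, 55.58), width = 2 · t* · s/√n = 12.36
98% CI: t* = 2.602, (40.23, 58.57), width = 2 · t* · s/√n = 18.34

The 98% CI is wider by 18.34 - 12.36 = 5.98.
Higher confidence requires a wider interval.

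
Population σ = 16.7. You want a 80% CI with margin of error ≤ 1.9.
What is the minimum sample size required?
n ≥ 127

For margin E ≤ 1.9:
n ≥ (z* · σ / E)²
n ≥ (1.282 · 16.7 / 1.9)²
n ≥ 126.97

Minimum n = 127 (rounding up)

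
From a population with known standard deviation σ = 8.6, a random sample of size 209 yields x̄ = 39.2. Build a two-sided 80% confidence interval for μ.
(38.44, 39.96)

z-interval (σ known):
z* = 1.282 for 80% confidence

Margin of error = z* · σ/√n = 1.282 · 8.6/√209 = 0.76

CI: (39.2 - 0.76, 39.2 + 0.76) = (38.44, 39.96)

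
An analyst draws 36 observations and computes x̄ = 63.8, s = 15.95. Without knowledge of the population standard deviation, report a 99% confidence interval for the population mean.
(56.56, 71.04)

t-interval (σ unknown):
df = n - 1 = 35
t* = 2.724 for 99% confidence

Margin of error = t* · s/√n = 2.724 · 15.95/√36 = 7.24

CI: (56.56, 71.04)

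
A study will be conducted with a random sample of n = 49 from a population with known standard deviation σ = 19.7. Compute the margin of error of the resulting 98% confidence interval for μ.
Margin of error = 6.55

Margin of error = z* · σ/√n
= 2.326 · 19.7/√49
= 2.326 · 19.7/7.0000
= 6.55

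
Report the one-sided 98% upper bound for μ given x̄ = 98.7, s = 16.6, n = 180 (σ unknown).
μ ≤ 101.26

Upper bound (one-sided):
t* = 2.069 (one-sided for 98%)
Upper bound = x̄ + t* · s/√n = 98.7 + 2.069 · 16.6/√180 = 101.26

We are 98% confident that μ ≤ 101.26.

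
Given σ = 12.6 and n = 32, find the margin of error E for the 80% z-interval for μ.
Margin of error = 2.86

Margin of error = z* · σ/√n
= 1.282 · 12.6/√32
= 1.282 · 12.6/5.6569
= 2.86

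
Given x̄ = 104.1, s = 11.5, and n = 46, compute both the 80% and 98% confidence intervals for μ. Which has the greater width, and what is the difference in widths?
98% CI is wider by 3.77

df = 45
80% CI: t* = 1.301, (101.89, 106.31), width = 2 · t* · s/√n = 4.41
98% CI: t* = 2.412, (100.01, 108.19), width = 2 · t* · s/√n = 8.18

The 98% CI is wider by 8.18 - 4.41 = 3.77.
Higher confidence requires a wider interval.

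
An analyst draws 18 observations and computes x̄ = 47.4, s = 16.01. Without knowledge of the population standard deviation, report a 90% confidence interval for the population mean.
(40.83, 53.97)

t-interval (σ unknown):
df = n - 1 = 17
t* = 1.740 for 90% confidence

Margin of error = t* · s/√n = 1.740 · 16.01/√18 = 6.57

CI: (40.83, 53.97)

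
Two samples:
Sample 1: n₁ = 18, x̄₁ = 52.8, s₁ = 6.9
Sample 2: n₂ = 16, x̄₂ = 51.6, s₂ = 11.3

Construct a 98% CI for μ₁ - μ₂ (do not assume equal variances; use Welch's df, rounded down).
(-6.92, 9.32)

Difference: x̄₁ - x̄₂ = 1.20
SE = √(s₁²/n₁ + s₂²/n₂) = √(6.9²/18 + 11.3²/16) = 3.2597
df = 24.24 → 24 (Welch–Satterthwaite, rounded down)
t* = 2.492

CI: 1.20 ± 2.492 · 3.2597 = 1.20 ± 8.12 = (-6.92, 9.32)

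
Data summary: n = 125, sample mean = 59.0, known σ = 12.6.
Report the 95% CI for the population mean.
(56.79, 61.21)

z-interval (σ known):
z* = 1.960 for 95% confidence

Margin of error = z* · σ/√n = 1.960 · 12.6/√125 = 2.21

CI: (59.0 - 2.21, 59.0 + 2.21) = (56.79, 61.21)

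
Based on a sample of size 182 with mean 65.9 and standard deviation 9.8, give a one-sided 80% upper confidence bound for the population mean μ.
μ ≤ 66.51

Upper bound (one-sided):
t* = 0.844 (one-sided for 80%)
Upper bound = x̄ + t* · s/√n = 65.9 + 0.844 · 9.8/√182 = 66.51

We are 80% confident that μ ≤ 66.51.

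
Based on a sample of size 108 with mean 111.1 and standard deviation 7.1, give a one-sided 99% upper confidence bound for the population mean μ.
μ ≤ 112.71

Upper bound (one-sided):
t* = 2.362 (one-sided for 99%)
Upper bound = x̄ + t* · s/√n = 111.1 + 2.362 · 7.1/√108 = 112.71

We are 99% confident that μ ≤ 112.71.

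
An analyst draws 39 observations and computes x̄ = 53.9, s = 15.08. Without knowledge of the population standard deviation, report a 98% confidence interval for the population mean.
(48.03, 59.77)

t-interval (σ unknown):
df = n - 1 = 38
t* = 2.429 for 98% confidence

Margin of error = t* · s/√n = 2.429 · 15.08/√39 = 5.87

CI: (48.03, 59.77)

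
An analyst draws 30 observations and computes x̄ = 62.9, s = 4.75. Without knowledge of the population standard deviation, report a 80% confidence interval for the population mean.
(61.76, 64.04)

t-interval (σ unknown):
df = n - 1 = 29
t* = 1.311 for 80% confidence

Margin of error = t* · s/√n = 1.311 · 4.75/√30 = 1.14

CI: (61.76, 64.04)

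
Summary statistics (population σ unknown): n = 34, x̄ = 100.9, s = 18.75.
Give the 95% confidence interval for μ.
(94.36, 107.44)

t-interval (σ unknown):
df = n - 1 = 33
t* = 2.035 for 95% confidence

Margin of error = t* · s/√n = 2.035 · 18.75/√34 = 6.54

CI: (94.36, 107.44)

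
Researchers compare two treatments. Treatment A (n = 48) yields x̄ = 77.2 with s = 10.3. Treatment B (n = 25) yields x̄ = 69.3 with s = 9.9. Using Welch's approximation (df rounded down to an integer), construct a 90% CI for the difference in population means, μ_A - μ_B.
(3.75, 12.05)

Difference: x̄₁ - x̄₂ = 7.90
SE = √(s₁²/n₁ + s₂²/n₂) = √(10.3²/48 + 9.9²/25) = 2.4760
df = 50.49 → 50 (Welch–Satterthwaite, rounded down)
t* = 1.676

CI: 7.90 ± 1.676 · 2.4760 = 7.90 ± 4.15 = (3.75, 12.05)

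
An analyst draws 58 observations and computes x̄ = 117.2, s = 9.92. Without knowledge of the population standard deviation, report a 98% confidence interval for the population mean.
(114.08, 120.32)

t-interval (σ unknown):
df = n - 1 = 57
t* = 2.394 for 98% confidence

Margin of error = t* · s/√n = 2.394 · 9.92/√58 = 3.12

CI: (114.08, 120.32)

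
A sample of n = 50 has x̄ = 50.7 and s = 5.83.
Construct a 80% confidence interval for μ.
(49.63, 51.77)

t-interval (σ unknown):
df = n - 1 = 49
t* = 1.299 for 80% confidence

Margin of error = t* · s/√n = 1.299 · 5.83/√50 = 1.07

CI: (49.63, 51.77)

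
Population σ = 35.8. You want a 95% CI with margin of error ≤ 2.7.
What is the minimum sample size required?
n ≥ 676

For margin E ≤ 2.7:
n ≥ (z* · σ / E)²
n ≥ (1.960 · 35.8 / 2.7)²
n ≥ 675.38

Minimum n = 676 (rounding up)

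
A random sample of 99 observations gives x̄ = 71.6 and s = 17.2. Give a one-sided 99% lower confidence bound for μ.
μ ≥ 67.51

Lower bound (one-sided):
t* = 2.365 (one-sided for 99%)
Lower bound = x̄ - t* · s/√n = 71.6 - 2.365 · 17.2/√99 = 67.51

We are 99% confident that μ ≥ 67.51.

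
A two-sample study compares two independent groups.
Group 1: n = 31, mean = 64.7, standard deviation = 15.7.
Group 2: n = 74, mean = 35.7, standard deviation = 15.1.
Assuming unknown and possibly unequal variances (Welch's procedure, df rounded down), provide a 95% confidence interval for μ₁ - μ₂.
(22.34, 35.66)

Difference: x̄₁ - x̄₂ = 29.00
SE = √(s₁²/n₁ + s₂²/n₂) = √(15.7²/31 + 15.1²/74) = 3.3215
df = 54.40 → 54 (Welch–Satterthwaite, rounded down)
t* = 2.005

CI: 29.00 ± 2.005 · 3.3215 = 29.00 ± 6.66 = (22.34, 35.66)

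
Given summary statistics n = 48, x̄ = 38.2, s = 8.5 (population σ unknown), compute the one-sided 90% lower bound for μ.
μ ≥ 36.61

Lower bound (one-sided):
t* = 1.300 (one-sided for 90%)
Lower bound = x̄ - t* · s/√n = 38.2 - 1.300 · 8.5/√48 = 36.61

We are 90% confident that μ ≥ 36.61.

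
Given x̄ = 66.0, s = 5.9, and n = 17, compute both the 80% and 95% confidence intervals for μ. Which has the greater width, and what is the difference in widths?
95% CI is wider by 2.24

df = 16
80% CI: t* = 1.337, (64.09, 67.91), width = 2 · t* · s/√n = 3.83
95% CI: t* = 2.120, (62.97, 69.03), width = 2 · t* · s/√n = 6.07

The 95% CI is wider by 6.07 - 3.83 = 2.24.
Higher confidence requires a wider interval.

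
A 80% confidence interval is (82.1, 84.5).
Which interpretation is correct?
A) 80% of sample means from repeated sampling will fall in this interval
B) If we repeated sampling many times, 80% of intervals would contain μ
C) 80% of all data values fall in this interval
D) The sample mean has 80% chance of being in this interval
B

A) Wrong — coverage applies to intervals containing μ, not to future x̄ values.
B) Correct — this is the frequentist long-run coverage interpretation.
C) Wrong — a CI is about the parameter μ, not individual data values.
D) Wrong — x̄ is observed and sits in the interval by construction.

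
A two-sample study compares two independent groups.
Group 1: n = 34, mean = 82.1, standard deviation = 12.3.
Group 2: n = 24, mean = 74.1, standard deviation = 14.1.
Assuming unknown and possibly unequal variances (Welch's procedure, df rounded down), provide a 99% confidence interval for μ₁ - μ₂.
(-1.60, 17.60)

Difference: x̄₁ - x̄₂ = 8.00
SE = √(s₁²/n₁ + s₂²/n₂) = √(12.3²/34 + 14.1²/24) = 3.5684
df = 45.25 → 45 (Welch–Satterthwaite, rounded down)
t* = 2.690

CI: 8.00 ± 2.690 · 3.5684 = 8.00 ± 9.60 = (-1.60, 17.60)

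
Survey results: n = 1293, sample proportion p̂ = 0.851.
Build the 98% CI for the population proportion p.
(0.828, 0.874)

Proportion CI:
SE = √(p̂(1-p̂)/n) = √(0.851 · 0.149 / 1293) = 0.00990

z* = 2.326
Margin = z* · SE = 2.326 · 0.00990 = 0.0230

CI: 0.851 ± 0.0230 = (0.828, 0.874)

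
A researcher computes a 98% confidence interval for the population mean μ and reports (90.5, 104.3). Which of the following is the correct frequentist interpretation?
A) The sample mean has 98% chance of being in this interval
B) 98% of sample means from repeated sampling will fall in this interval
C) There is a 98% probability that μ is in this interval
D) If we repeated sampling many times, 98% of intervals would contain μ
D

A) Wrong — x̄ is observed and sits in the interval by construction.
B) Wrong — coverage applies to intervals containing μ, not to future x̄ values.
C) Wrong — μ is fixed; the randomness lives in the interval, not in μ.
D) Correct — this is the frequentist long-run coverage interpretation.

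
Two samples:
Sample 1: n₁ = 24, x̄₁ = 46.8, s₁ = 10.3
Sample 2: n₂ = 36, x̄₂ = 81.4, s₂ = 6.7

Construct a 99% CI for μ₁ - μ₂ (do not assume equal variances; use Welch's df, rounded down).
(-41.08, -28.12)

Difference: x̄₁ - x̄₂ = -34.60
SE = √(s₁²/n₁ + s₂²/n₂) = √(10.3²/24 + 6.7²/36) = 2.3806
df = 35.93 → 35 (Welch–Satterthwaite, rounded down)
t* = 2.724

CI: -34.60 ± 2.724 · 2.3806 = -34.60 ± 6.48 = (-41.08, -28.12)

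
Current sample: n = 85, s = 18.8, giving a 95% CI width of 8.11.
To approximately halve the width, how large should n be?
n ≈ 340

CI width ∝ 1/√n
To reduce width by factor 2, need √n to grow by 2 → need 2² = 4 times as many samples.

Current: n = 85, width = 8.11
New: n = 340, width ≈ 4.01

Width reduced by factor of 8.11/4.01 = 2.02.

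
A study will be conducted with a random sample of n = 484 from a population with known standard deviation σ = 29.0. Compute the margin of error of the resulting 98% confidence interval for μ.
Margin of error = 3.07

Margin of error = z* · σ/√n
= 2.326 · 29.0/√484
= 2.326 · 29.0/22.0000
= 3.07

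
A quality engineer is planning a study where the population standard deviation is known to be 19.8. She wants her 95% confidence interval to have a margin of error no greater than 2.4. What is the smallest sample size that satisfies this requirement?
n ≥ 262

For margin E ≤ 2.4:
n ≥ (z* · σ / E)²
n ≥ (1.960 · 19.8 / 2.4)²
n ≥ 261.47

Minimum n = 262 (rounding up)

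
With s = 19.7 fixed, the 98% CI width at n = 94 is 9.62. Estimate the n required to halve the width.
n ≈ 376

CI width ∝ 1/√n
To reduce width by factor 2, need √n to grow by 2 → need 2² = 4 times as many samples.

Current: n = 94, width = 9.62
New: n = 376, width ≈ 4.75

Width reduced by factor of 9.62/4.75 = 2.03.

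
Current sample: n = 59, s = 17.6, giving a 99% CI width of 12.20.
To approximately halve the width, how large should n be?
n ≈ 236

CI width ∝ 1/√n
To reduce width by factor 2, need √n to grow by 2 → need 2² = 4 times as many samples.

Current: n = 59, width = 12.20
New: n = 236, width ≈ 5.95

Width reduced by factor of 12.20/5.95 = 2.05.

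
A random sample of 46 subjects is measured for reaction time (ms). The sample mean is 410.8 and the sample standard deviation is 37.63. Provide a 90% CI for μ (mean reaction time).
(401.48, 420.12)

t-interval (σ unknown):
df = n - 1 = 45
t* = 1.679 for 90% confidence

Margin of error = t* · s/√n = 1.679 · 37.63/√46 = 9.32

CI: (401.48, 420.12)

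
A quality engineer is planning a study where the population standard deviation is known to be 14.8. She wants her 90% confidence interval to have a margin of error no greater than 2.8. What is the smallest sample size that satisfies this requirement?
n ≥ 76

For margin E ≤ 2.8:
n ≥ (z* · σ / E)²
n ≥ (1.645 · 14.8 / 2.8)²
n ≥ 75.60

Minimum n = 76 (rounding up)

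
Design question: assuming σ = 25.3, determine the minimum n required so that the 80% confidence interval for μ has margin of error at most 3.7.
n ≥ 77

For margin E ≤ 3.7:
n ≥ (z* · σ / E)²
n ≥ (1.282 · 25.3 / 3.7)²
n ≥ 76.84

Minimum n = 77 (rounding up)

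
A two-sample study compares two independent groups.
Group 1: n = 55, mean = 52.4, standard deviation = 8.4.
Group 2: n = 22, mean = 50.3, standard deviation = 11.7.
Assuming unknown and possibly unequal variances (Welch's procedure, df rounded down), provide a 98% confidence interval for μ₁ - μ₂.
(-4.63, 8.83)

Difference: x̄₁ - x̄₂ = 2.10
SE = √(s₁²/n₁ + s₂²/n₂) = √(8.4²/55 + 11.7²/22) = 2.7396
df = 30.06 → 30 (Welch–Satterthwaite, rounded down)
t* = 2.457

CI: 2.10 ± 2.457 · 2.7396 = 2.10 ± 6.73 = (-4.63, 8.83)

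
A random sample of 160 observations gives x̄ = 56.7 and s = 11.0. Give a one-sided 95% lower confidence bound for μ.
μ ≥ 55.26

Lower bound (one-sided):
t* = 1.654 (one-sided for 95%)
Lower bound = x̄ - t* · s/√n = 56.7 - 1.654 · 11.0/√160 = 55.26

We are 95% confident that μ ≥ 55.26.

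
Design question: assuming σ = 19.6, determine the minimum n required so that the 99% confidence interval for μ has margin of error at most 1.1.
n ≥ 2107

For margin E ≤ 1.1:
n ≥ (z* · σ / E)²
n ≥ (2.576 · 19.6 / 1.1)²
n ≥ 2106.78

Minimum n = 2107 (rounding up)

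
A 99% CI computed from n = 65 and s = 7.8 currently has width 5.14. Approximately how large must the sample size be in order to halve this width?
n ≈ 260

CI width ∝ 1/√n
To reduce width by factor 2, need √n to grow by 2 → need 2² = 4 times as many samples.

Current: n = 65, width = 5.14
New: n = 260, width ≈ 2.51

Width reduced by factor of 5.14/2.51 = 2.05.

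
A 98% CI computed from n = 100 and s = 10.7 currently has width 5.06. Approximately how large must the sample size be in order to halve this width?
n ≈ 400

CI width ∝ 1/√n
To reduce width by factor 2, need √n to grow by 2 → need 2² = 4 times as many samples.

Current: n = 100, width = 5.06
New: n = 400, width ≈ 2.50

Width reduced by factor of 5.06/2.50 = 2.02.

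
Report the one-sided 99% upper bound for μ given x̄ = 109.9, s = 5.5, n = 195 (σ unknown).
μ ≤ 110.82

Upper bound (one-sided):
t* = 2.346 (one-sided for 99%)
Upper bound = x̄ + t* · s/√n = 109.9 + 2.346 · 5.5/√195 = 110.82

We are 99% confident that μ ≤ 110.82.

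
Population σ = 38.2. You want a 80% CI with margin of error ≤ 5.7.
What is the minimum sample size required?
n ≥ 74

For margin E ≤ 5.7:
n ≥ (z* · σ / E)²
n ≥ (1.282 · 38.2 / 5.7)²
n ≥ 73.82

Minimum n = 74 (rounding up)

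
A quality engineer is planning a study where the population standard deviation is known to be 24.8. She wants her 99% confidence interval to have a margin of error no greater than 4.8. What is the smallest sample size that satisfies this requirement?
n ≥ 178

For margin E ≤ 4.8:
n ≥ (z* · σ / E)²
n ≥ (2.576 · 24.8 / 4.8)²
n ≥ 177.14

Minimum n = 178 (rounding up)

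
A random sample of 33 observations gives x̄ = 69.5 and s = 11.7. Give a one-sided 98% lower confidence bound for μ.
μ ≥ 65.14

Lower bound (one-sided):
t* = 2.141 (one-sided for 98%)
Lower bound = x̄ - t* · s/√n = 69.5 - 2.141 · 11.7/√33 = 65.14

We are 98% confident that μ ≥ 65.14.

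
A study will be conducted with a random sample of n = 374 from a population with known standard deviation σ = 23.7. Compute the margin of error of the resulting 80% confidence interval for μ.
Margin of error = 1.57

Margin of error = z* · σ/√n
= 1.282 · 23.7/√374
= 1.282 · 23.7/19.3391
= 1.57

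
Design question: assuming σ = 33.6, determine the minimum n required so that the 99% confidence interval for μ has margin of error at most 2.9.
n ≥ 891

For margin E ≤ 2.9:
n ≥ (z* · σ / E)²
n ≥ (2.576 · 33.6 / 2.9)²
n ≥ 890.79

Minimum n = 891 (rounding up)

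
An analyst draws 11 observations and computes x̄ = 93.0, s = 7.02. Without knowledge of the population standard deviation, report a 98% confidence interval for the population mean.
(87.15, 98.85)

t-interval (σ unknown):
df = n - 1 = 10
t* = 2.764 for 98% confidence

Margin of error = t* · s/√n = 2.764 · 7.02/√11 = 5.85

CI: (87.15, 98.85)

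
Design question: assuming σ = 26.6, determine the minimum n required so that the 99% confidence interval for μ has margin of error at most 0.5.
n ≥ 18781

For margin E ≤ 0.5:
n ≥ (z* · σ / E)²
n ≥ (2.576 · 26.6 / 0.5)²
n ≥ 18780.84

Minimum n = 18781 (rounding up)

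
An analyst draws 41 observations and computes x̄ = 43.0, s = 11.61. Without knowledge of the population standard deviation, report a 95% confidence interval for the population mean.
(39.34, 46.66)

t-interval (σ unknown):
df = n - 1 = 40
t* = 2.021 for 95% confidence

Margin of error = t* · s/√n = 2.021 · 11.61/√41 = 3.66

CI: (39.34, 46.66)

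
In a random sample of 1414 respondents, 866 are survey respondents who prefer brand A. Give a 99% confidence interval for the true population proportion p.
(0.579, 0.646)

Proportion CI:
p̂ = 866/1414 = 0.61245
SE = √(p̂(1-p̂)/n) = √(0.61245 · 0.38755 / 1414) = 0.01296

z* = 2.576
Margin = z* · SE = 2.576 · 0.01296 = 0.0334

CI: 0.61245 ± 0.0334 = (0.579, 0.646)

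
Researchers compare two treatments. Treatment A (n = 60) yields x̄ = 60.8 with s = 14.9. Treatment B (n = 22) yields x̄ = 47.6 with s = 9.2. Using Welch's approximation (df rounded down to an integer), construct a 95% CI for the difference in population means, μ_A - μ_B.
(7.71, 18.69)

Difference: x̄₁ - x̄₂ = 13.20
SE = √(s₁²/n₁ + s₂²/n₂) = √(14.9²/60 + 9.2²/22) = 2.7473
df = 60.80 → 60 (Welch–Satterthwaite, rounded down)
t* = 2.000

CI: 13.20 ± 2.000 · 2.7473 = 13.20 ± 5.49 = (7.71, 18.69)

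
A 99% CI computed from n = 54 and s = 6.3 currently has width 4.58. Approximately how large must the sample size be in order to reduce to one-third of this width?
n ≈ 486

CI width ∝ 1/√n
To reduce width by factor 3, need √n to grow by 3 → need 3² = 9 times as many samples.

Current: n = 54, width = 4.58
New: n = 486, width ≈ 1.48

Width reduced by factor of 4.58/1.48 = 3.09.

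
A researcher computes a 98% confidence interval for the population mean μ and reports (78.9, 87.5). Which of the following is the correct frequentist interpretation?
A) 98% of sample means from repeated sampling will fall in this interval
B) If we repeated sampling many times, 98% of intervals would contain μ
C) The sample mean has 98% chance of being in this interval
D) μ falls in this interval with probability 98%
B

A) Wrong — coverage applies to intervals containing μ, not to future x̄ values.
B) Correct — this is the frequentist long-run coverage interpretation.
C) Wrong — x̄ is observed and sits in the interval by construction.
D) Wrong — μ is fixed; the randomness lives in the interval, not in μ.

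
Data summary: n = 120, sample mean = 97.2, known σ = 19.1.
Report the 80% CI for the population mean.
(94.96, 99.44)

z-interval (σ known):
z* = 1.282 for 80% confidence

Margin of error = z* · σ/√n = 1.282 · 19.1/√120 = 2.24

CI: (97.2 - 2.24, 97.2 + 2.24) = (94.96, 99.44)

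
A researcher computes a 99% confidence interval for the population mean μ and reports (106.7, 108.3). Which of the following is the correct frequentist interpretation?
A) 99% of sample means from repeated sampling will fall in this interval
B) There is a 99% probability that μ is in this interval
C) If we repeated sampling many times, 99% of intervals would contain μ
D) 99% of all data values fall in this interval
C

A) Wrong — coverage applies to intervals containing μ, not to future x̄ values.
B) Wrong — μ is fixed; the randomness lives in the interval, not in μ.
C) Correct — this is the frequentist long-run coverage interpretation.
D) Wrong — a CI is about the parameter μ, not individual data values.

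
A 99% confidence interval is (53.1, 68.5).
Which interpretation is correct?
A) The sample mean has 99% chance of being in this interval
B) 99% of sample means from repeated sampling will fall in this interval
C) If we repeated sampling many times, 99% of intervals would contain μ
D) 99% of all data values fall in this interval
C

A) Wrong — x̄ is observed and sits in the interval by construction.
B) Wrong — coverage applies to intervals containing μ, not to future x̄ values.
C) Correct — this is the frequentist long-run coverage interpretation.
D) Wrong — a CI is about the parameter μ, not individual data values.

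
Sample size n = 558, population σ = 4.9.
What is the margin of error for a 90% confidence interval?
Margin of error = 0.34

Margin of error = z* · σ/√n
= 1.645 · 4.9/√558
= 1.645 · 4.9/23.6220
= 0.34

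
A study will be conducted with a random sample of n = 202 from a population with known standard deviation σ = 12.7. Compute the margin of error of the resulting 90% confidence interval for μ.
Margin of error = 1.47

Margin of error = z* · σ/√n
= 1.645 · 12.7/√202
= 1.645 · 12.7/14.2127
= 1.47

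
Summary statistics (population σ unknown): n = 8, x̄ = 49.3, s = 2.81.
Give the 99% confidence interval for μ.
(45.82, 52.78)

t-interval (σ unknown):
df = n - 1 = 7
t* = 3.499 for 99% confidence

Margin of error = t* · s/√n = 3.499 · 2.81/√8 = 3.48

CI: (45.82, 52.78)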